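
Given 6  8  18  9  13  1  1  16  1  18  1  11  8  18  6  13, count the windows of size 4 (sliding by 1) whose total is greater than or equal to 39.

(6, 8, 18, 9) → sum 41  ≥ 39 ✓
(8, 18, 9, 13) → sum 48  ≥ 39 ✓
(18, 9, 13, 1) → sum 41  ≥ 39 ✓
(9, 13, 1, 1) → sum 24
(13, 1, 1, 16) → sum 31
(1, 1, 16, 1) → sum 19
(1, 16, 1, 18) → sum 36
(16, 1, 18, 1) → sum 36
(1, 18, 1, 11) → sum 31
(18, 1, 11, 8) → sum 38
(1, 11, 8, 18) → sum 38
(11, 8, 18, 6) → sum 43  ≥ 39 ✓
(8, 18, 6, 13) → sum 45  ≥ 39 ✓
5 windows satisfy the condition.

5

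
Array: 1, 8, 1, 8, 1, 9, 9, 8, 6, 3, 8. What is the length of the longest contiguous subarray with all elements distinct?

add 1: [1] len 1
add 8: [1, 8] len 2
add 1 (repeat 1, move left end past it): [8, 1] len 2
add 8 (repeat 8, move left end past it): [1, 8] len 2
add 1 (repeat 1, move left end past it): [8, 1] len 2
add 9: [8, 1, 9] len 3
add 9 (repeat 9, move left end past it): [9] len 1
add 8: [9, 8] len 2
add 6: [9, 8, 6] len 3
add 3: [9, 8, 6, 3] len 4
add 8 (repeat 8, move left end past it): [6, 3, 8] len 3
Longest all-distinct length: 4.

4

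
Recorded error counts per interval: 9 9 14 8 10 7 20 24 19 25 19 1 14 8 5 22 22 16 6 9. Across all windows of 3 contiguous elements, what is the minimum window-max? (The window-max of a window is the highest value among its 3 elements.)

9 9 14 → max 14
9 14 8 → max 14
14 8 10 → max 14
8 10 7 → max 10
10 7 20 → max 20
7 20 24 → max 24
20 24 19 → max 24
24 19 25 → max 25
19 25 19 → max 25
25 19 1 → max 25
19 1 14 → max 19
1 14 8 → max 14
14 8 5 → max 14
8 5 22 → max 22
5 22 22 → max 22
22 22 16 → max 22
22 16 6 → max 22
16 6 9 → max 16
Minimum of these is 10.

10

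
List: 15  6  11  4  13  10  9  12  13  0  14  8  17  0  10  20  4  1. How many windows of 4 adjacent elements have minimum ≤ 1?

9

(15, 6, 11, 4) → min 4
(6, 11, 4, 13) → min 4
(11, 4, 13, 10) → min 4
(4, 13, 10, 9) → min 4
(13, 10, 9, 12) → min 9
(10, 9, 12, 13) → min 9
(9, 12, 13, 0) → min 0  ≤ 1 ✓
(12, 13, 0, 14) → min 0  ≤ 1 ✓
(13, 0, 14, 8) → min 0  ≤ 1 ✓
(0, 14, 8, 17) → min 0  ≤ 1 ✓
(14, 8, 17, 0) → min 0  ≤ 1 ✓
(8, 17, 0, 10) → min 0  ≤ 1 ✓
(17, 0, 10, 20) → min 0  ≤ 1 ✓
(0, 10, 20, 4) → min 0  ≤ 1 ✓
(10, 20, 4, 1) → min 1  ≤ 1 ✓
9 windows satisfy the condition.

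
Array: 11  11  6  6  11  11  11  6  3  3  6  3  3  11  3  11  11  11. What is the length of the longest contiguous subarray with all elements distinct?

3

[11] len 1
[11] len 1
[11, 6] len 2
[6] len 1
[6, 11] len 2
[11] len 1
[11] len 1
[11, 6] len 2
[11, 6, 3] len 3
[3] len 1
[3, 6] len 2
[6, 3] len 2
[3] len 1
[3, 11] len 2
[11, 3] len 2
[3, 11] len 2
[11] len 1
[11] len 1
Longest all-distinct length: 3.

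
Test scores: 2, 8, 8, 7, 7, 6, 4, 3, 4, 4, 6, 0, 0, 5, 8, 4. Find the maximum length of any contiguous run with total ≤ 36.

9

Extend to the right; shrink from the left whenever the sum exceeds 36:
[2] sum 2 len 1
[2, 8] sum 10 len 2
[2, 8, 8] sum 18 len 3
[2, 8, 8, 7] sum 25 len 4
[2, 8, 8, 7, 7] sum 32 len 5
[8, 8, 7, 7, 6] sum 36 len 5
[8, 7, 7, 6, 4] sum 32 len 5
[8, 7, 7, 6, 4, 3] sum 35 len 6
[7, 7, 6, 4, 3, 4] sum 31 len 6
[7, 7, 6, 4, 3, 4, 4] sum 35 len 7
[7, 6, 4, 3, 4, 4, 6] sum 34 len 7
[7, 6, 4, 3, 4, 4, 6, 0] sum 34 len 8
[7, 6, 4, 3, 4, 4, 6, 0, 0] sum 34 len 9
[6, 4, 3, 4, 4, 6, 0, 0, 5] sum 32 len 9
[4, 3, 4, 4, 6, 0, 0, 5, 8] sum 34 len 9
[3, 4, 4, 6, 0, 0, 5, 8, 4] sum 34 len 9
Longest length seen: 9.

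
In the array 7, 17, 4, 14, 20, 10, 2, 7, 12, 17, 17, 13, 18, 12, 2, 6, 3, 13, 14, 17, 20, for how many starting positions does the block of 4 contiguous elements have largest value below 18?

9

(7, 17, 4, 14) → max 17  < 18 ✓
(17, 4, 14, 20) → max 20
(4, 14, 20, 10) → max 20
(14, 20, 10, 2) → max 20
(20, 10, 2, 7) → max 20
(10, 2, 7, 12) → max 12  < 18 ✓
(2, 7, 12, 17) → max 17  < 18 ✓
(7, 12, 17, 17) → max 17  < 18 ✓
(12, 17, 17, 13) → max 17  < 18 ✓
(17, 17, 13, 18) → max 18
(17, 13, 18, 12) → max 18
(13, 18, 12, 2) → max 18
(18, 12, 2, 6) → max 18
(12, 2, 6, 3) → max 12  < 18 ✓
(2, 6, 3, 13) → max 13  < 18 ✓
(6, 3, 13, 14) → max 14  < 18 ✓
(3, 13, 14, 17) → max 17  < 18 ✓
(13, 14, 17, 20) → max 20
9 windows satisfy the condition.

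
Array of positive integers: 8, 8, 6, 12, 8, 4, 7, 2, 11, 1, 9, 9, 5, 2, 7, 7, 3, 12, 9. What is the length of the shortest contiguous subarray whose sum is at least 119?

add 8: running sum 8 < 119
add 8: running sum 16 < 119
add 6: running sum 22 < 119
add 12: running sum 34 < 119
add 8: running sum 42 < 119
add 4: running sum 46 < 119
add 7: running sum 53 < 119
add 2: running sum 55 < 119
add 11: running sum 66 < 119
add 1: running sum 67 < 119
add 9: running sum 76 < 119
add 9: running sum 85 < 119
add 5: running sum 90 < 119
add 2: running sum 92 < 119
add 7: running sum 99 < 119
add 7: running sum 106 < 119
add 3: running sum 109 < 119
end 17: [8, 8, 6, 12, 8, 4, 7, 2, 11, 1, 9, 9, 5, 2, 7, 7, 3, 12] sum 121, len 18
end 18: [8, 6, 12, 8, 4, 7, 2, 11, 1, 9, 9, 5, 2, 7, 7, 3, 12, 9] sum 122, len 18
Shortest qualifying length: 18.

18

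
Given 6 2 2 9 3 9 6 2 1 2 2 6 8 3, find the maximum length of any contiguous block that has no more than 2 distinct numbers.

add 6: window [6] (1 distinct), len 1
add 2: window [6, 2] (2 distinct), len 2
add 2: window [6, 2, 2] (2 distinct), len 3
add 9: window [2, 2, 9] (2 distinct), len 3
add 3: window [9, 3] (2 distinct), len 2
add 9: window [9, 3, 9] (2 distinct), len 3
add 6: window [9, 6] (2 distinct), len 2
add 2: window [6, 2] (2 distinct), len 2
add 1: window [2, 1] (2 distinct), len 2
add 2: window [2, 1, 2] (2 distinct), len 3
add 2: window [2, 1, 2, 2] (2 distinct), len 4
add 6: window [2, 2, 6] (2 distinct), len 3
add 8: window [6, 8] (2 distinct), len 2
add 3: window [8, 3] (2 distinct), len 2
Longest length with ≤2 distinct: 4.

4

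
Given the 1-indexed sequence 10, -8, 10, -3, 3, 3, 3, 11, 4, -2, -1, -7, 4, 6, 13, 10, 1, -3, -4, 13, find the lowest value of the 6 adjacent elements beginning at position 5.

Elements at indices 5..10: 3, 3, 3, 11, 4, -2
min(3, 3, 3, 11, 4, -2) = -2

-2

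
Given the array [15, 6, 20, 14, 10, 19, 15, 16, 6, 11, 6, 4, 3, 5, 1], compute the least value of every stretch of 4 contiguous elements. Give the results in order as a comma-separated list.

6, 6, 10, 10, 10, 6, 6, 6, 4, 3, 3, 1

Sliding a size-4 window across the 15 values:
(15, 6, 20, 14) → min 6
(6, 20, 14, 10) → min 6
(20, 14, 10, 19) → min 10
(14, 10, 19, 15) → min 10
(10, 19, 15, 16) → min 10
(19, 15, 16, 6) → min 6
(15, 16, 6, 11) → min 6
(16, 6, 11, 6) → min 6
(6, 11, 6, 4) → min 4
(11, 6, 4, 3) → min 3
(6, 4, 3, 5) → min 3
(4, 3, 5, 1) → min 1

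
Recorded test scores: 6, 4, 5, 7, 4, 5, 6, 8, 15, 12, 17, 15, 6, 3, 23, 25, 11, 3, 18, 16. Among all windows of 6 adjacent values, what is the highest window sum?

96

6 4 5 7 4 5 → sum 31
4 5 7 4 5 6 → sum 31
5 7 4 5 6 8 → sum 35
7 4 5 6 8 15 → sum 45
4 5 6 8 15 12 → sum 50
5 6 8 15 12 17 → sum 63
6 8 15 12 17 15 → sum 73
8 15 12 17 15 6 → sum 73
15 12 17 15 6 3 → sum 68
12 17 15 6 3 23 → sum 76
17 15 6 3 23 25 → sum 89
15 6 3 23 25 11 → sum 83
6 3 23 25 11 3 → sum 71
3 23 25 11 3 18 → sum 83
23 25 11 3 18 16 → sum 96
Highest of these is 96.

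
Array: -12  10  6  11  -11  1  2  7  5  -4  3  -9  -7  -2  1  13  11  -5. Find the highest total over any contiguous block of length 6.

19

(-12, 10, 6, 11, -11, 1) → sum 5
(10, 6, 11, -11, 1, 2) → sum 19
(6, 11, -11, 1, 2, 7) → sum 16
(11, -11, 1, 2, 7, 5) → sum 15
(-11, 1, 2, 7, 5, -4) → sum 0
(1, 2, 7, 5, -4, 3) → sum 14
(2, 7, 5, -4, 3, -9) → sum 4
(7, 5, -4, 3, -9, -7) → sum -5
(5, -4, 3, -9, -7, -2) → sum -14
(-4, 3, -9, -7, -2, 1) → sum -18
(3, -9, -7, -2, 1, 13) → sum -1
(-9, -7, -2, 1, 13, 11) → sum 7
(-7, -2, 1, 13, 11, -5) → sum 11
Highest of these is 19.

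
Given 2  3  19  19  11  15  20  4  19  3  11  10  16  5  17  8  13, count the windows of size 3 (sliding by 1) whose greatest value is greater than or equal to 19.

(2, 3, 19) → max 19  ≥ 19 ✓
(3, 19, 19) → max 19  ≥ 19 ✓
(19, 19, 11) → max 19  ≥ 19 ✓
(19, 11, 15) → max 19  ≥ 19 ✓
(11, 15, 20) → max 20  ≥ 19 ✓
(15, 20, 4) → max 20  ≥ 19 ✓
(20, 4, 19) → max 20  ≥ 19 ✓
(4, 19, 3) → max 19  ≥ 19 ✓
(19, 3, 11) → max 19  ≥ 19 ✓
(3, 11, 10) → max 11
(11, 10, 16) → max 16
(10, 16, 5) → max 16
(16, 5, 17) → max 17
(5, 17, 8) → max 17
(17, 8, 13) → max 17
9 windows satisfy the condition.

9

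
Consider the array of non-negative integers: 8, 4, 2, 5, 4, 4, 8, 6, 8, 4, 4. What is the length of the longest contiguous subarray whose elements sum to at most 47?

9

Extend to the right; shrink from the left whenever the sum exceeds 47:
→ 8: sum 8, len 1
→ 4: sum 12, len 2
→ 2: sum 14, len 3
→ 5: sum 19, len 4
→ 4: sum 23, len 5
→ 4: sum 27, len 6
→ 8: sum 35, len 7
→ 6: sum 41, len 8
→ 8 (dropped 8): sum 41, len 8
→ 4: sum 45, len 9
→ 4 (dropped 4): sum 45, len 9
Longest length seen: 9.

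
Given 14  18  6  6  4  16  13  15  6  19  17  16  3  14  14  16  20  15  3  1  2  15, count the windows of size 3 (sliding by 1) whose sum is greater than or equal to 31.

(14, 18, 6) → sum 38  ≥ 31 ✓
(18, 6, 6) → sum 30
(6, 6, 4) → sum 16
(6, 4, 16) → sum 26
(4, 16, 13) → sum 33  ≥ 31 ✓
(16, 13, 15) → sum 44  ≥ 31 ✓
(13, 15, 6) → sum 34  ≥ 31 ✓
(15, 6, 19) → sum 40  ≥ 31 ✓
(6, 19, 17) → sum 42  ≥ 31 ✓
(19, 17, 16) → sum 52  ≥ 31 ✓
(17, 16, 3) → sum 36  ≥ 31 ✓
(16, 3, 14) → sum 33  ≥ 31 ✓
(3, 14, 14) → sum 31  ≥ 31 ✓
(14, 14, 16) → sum 44  ≥ 31 ✓
(14, 16, 20) → sum 50  ≥ 31 ✓
(16, 20, 15) → sum 51  ≥ 31 ✓
(20, 15, 3) → sum 38  ≥ 31 ✓
(15, 3, 1) → sum 19
(3, 1, 2) → sum 6
(1, 2, 15) → sum 18
14 windows satisfy the condition.

14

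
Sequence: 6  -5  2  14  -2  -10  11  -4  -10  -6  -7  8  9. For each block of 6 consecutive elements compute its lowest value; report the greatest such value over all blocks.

-10

Window mins for each of the 8 positions:
6 -5 2 14 -2 -10 → min -10
-5 2 14 -2 -10 11 → min -10
2 14 -2 -10 11 -4 → min -10
14 -2 -10 11 -4 -10 → min -10
-2 -10 11 -4 -10 -6 → min -10
-10 11 -4 -10 -6 -7 → min -10
11 -4 -10 -6 -7 8 → min -10
-4 -10 -6 -7 8 9 → min -10
Greatest of these is -10.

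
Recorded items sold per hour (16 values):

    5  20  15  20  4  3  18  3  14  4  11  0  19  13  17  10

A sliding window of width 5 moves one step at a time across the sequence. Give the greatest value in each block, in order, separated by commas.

5 20 15 20 4 → max 20
20 15 20 4 3 → max 20
15 20 4 3 18 → max 20
20 4 3 18 3 → max 20
4 3 18 3 14 → max 18
3 18 3 14 4 → max 18
18 3 14 4 11 → max 18
3 14 4 11 0 → max 14
14 4 11 0 19 → max 19
4 11 0 19 13 → max 19
11 0 19 13 17 → max 19
0 19 13 17 10 → max 19

20, 20, 20, 20, 18, 18, 18, 14, 19, 19, 19, 19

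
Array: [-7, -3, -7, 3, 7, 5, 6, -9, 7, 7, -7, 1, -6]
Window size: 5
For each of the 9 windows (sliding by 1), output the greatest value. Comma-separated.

[-7, -3, -7, 3, 7] → max 7
[-3, -7, 3, 7, 5] → max 7
[-7, 3, 7, 5, 6] → max 7
[3, 7, 5, 6, -9] → max 7
[7, 5, 6, -9, 7] → max 7
[5, 6, -9, 7, 7] → max 7
[6, -9, 7, 7, -7] → max 7
[-9, 7, 7, -7, 1] → max 7
[7, 7, -7, 1, -6] → max 7

7, 7, 7, 7, 7, 7, 7, 7, 7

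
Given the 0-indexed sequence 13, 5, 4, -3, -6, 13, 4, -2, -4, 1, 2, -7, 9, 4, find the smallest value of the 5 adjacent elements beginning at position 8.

Elements at indices 8..12: -4, 1, 2, -7, 9
min(-4, 1, 2, -7, 9) = -7

-7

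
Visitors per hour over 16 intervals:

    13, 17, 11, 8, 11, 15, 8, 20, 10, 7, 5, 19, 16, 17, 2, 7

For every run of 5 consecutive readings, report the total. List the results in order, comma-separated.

60, 62, 53, 62, 64, 60, 50, 61, 57, 64, 59, 61

Sliding a size-5 window across the 16 values:
13 17 11 8 11 → sum 60
17 11 8 11 15 → sum 62
11 8 11 15 8 → sum 53
8 11 15 8 20 → sum 62
11 15 8 20 10 → sum 64
15 8 20 10 7 → sum 60
8 20 10 7 5 → sum 50
20 10 7 5 19 → sum 61
10 7 5 19 16 → sum 57
7 5 19 16 17 → sum 64
5 19 16 17 2 → sum 59
19 16 17 2 7 → sum 61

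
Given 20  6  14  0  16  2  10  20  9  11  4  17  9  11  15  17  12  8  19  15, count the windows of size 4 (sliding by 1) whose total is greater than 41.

(20, 6, 14, 0) → sum 40
(6, 14, 0, 16) → sum 36
(14, 0, 16, 2) → sum 32
(0, 16, 2, 10) → sum 28
(16, 2, 10, 20) → sum 48  > 41 ✓
(2, 10, 20, 9) → sum 41
(10, 20, 9, 11) → sum 50  > 41 ✓
(20, 9, 11, 4) → sum 44  > 41 ✓
(9, 11, 4, 17) → sum 41
(11, 4, 17, 9) → sum 41
(4, 17, 9, 11) → sum 41
(17, 9, 11, 15) → sum 52  > 41 ✓
(9, 11, 15, 17) → sum 52  > 41 ✓
(11, 15, 17, 12) → sum 55  > 41 ✓
(15, 17, 12, 8) → sum 52  > 41 ✓
(17, 12, 8, 19) → sum 56  > 41 ✓
(12, 8, 19, 15) → sum 54  > 41 ✓
9 windows satisfy the condition.

9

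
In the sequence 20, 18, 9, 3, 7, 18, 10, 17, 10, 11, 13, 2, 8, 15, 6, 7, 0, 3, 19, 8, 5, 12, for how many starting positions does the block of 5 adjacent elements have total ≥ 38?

20 18 9 3 7 → sum 57  ≥ 38 ✓
18 9 3 7 18 → sum 55  ≥ 38 ✓
9 3 7 18 10 → sum 47  ≥ 38 ✓
3 7 18 10 17 → sum 55  ≥ 38 ✓
7 18 10 17 10 → sum 62  ≥ 38 ✓
18 10 17 10 11 → sum 66  ≥ 38 ✓
10 17 10 11 13 → sum 61  ≥ 38 ✓
17 10 11 13 2 → sum 53  ≥ 38 ✓
10 11 13 2 8 → sum 44  ≥ 38 ✓
11 13 2 8 15 → sum 49  ≥ 38 ✓
13 2 8 15 6 → sum 44  ≥ 38 ✓
2 8 15 6 7 → sum 38  ≥ 38 ✓
8 15 6 7 0 → sum 36
15 6 7 0 3 → sum 31
6 7 0 3 19 → sum 35
7 0 3 19 8 → sum 37
0 3 19 8 5 → sum 35
3 19 8 5 12 → sum 47  ≥ 38 ✓
13 windows satisfy the condition.

13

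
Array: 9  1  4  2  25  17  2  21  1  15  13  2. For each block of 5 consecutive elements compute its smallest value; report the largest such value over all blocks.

2

Window mins for each of the 8 positions:
(9, 1, 4, 2, 25) → min 1
(1, 4, 2, 25, 17) → min 1
(4, 2, 25, 17, 2) → min 2
(2, 25, 17, 2, 21) → min 2
(25, 17, 2, 21, 1) → min 1
(17, 2, 21, 1, 15) → min 1
(2, 21, 1, 15, 13) → min 1
(21, 1, 15, 13, 2) → min 1
Largest of these is 2.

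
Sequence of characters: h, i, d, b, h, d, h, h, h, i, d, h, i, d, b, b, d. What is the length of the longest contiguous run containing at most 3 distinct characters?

Extend right; when distinct count exceeds 3, shrink from the left:
[h] 1 distinct, len 1
[h, i] 2 distinct, len 2
[h, i, d] 3 distinct, len 3
[i, d, b] 3 distinct, len 3
[d, b, h] 3 distinct, len 3
[d, b, h, d] 3 distinct, len 4
[d, b, h, d, h] 3 distinct, len 5
[d, b, h, d, h, h] 3 distinct, len 6
[d, b, h, d, h, h, h] 3 distinct, len 7
[h, d, h, h, h, i] 3 distinct, len 6
[h, d, h, h, h, i, d] 3 distinct, len 7
[h, d, h, h, h, i, d, h] 3 distinct, len 8
[h, d, h, h, h, i, d, h, i] 3 distinct, len 9
[h, d, h, h, h, i, d, h, i, d] 3 distinct, len 10
[i, d, b] 3 distinct, len 3
[i, d, b, b] 3 distinct, len 4
[i, d, b, b, d] 3 distinct, len 5
Longest length with ≤3 distinct: 10.

10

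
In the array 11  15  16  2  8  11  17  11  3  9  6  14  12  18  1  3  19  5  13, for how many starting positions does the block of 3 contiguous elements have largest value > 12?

14

[11, 15, 16] → max 16  > 12 ✓
[15, 16, 2] → max 16  > 12 ✓
[16, 2, 8] → max 16  > 12 ✓
[2, 8, 11] → max 11
[8, 11, 17] → max 17  > 12 ✓
[11, 17, 11] → max 17  > 12 ✓
[17, 11, 3] → max 17  > 12 ✓
[11, 3, 9] → max 11
[3, 9, 6] → max 9
[9, 6, 14] → max 14  > 12 ✓
[6, 14, 12] → max 14  > 12 ✓
[14, 12, 18] → max 18  > 12 ✓
[12, 18, 1] → max 18  > 12 ✓
[18, 1, 3] → max 18  > 12 ✓
[1, 3, 19] → max 19  > 12 ✓
[3, 19, 5] → max 19  > 12 ✓
[19, 5, 13] → max 19  > 12 ✓
14 windows satisfy the condition.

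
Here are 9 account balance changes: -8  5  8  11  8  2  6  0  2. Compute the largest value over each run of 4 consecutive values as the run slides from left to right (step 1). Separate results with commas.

11, 11, 11, 11, 8, 6

Sliding a size-4 window across the 9 values:
(-8, 5, 8, 11) → max 11
(5, 8, 11, 8) → max 11
(8, 11, 8, 2) → max 11
(11, 8, 2, 6) → max 11
(8, 2, 6, 0) → max 8
(2, 6, 0, 2) → max 6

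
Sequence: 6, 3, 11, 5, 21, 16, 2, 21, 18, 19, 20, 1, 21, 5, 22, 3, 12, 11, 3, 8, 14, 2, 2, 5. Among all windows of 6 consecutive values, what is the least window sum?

Window sums for each of the 19 positions:
(6, 3, 11, 5, 21, 16) → sum 62
(3, 11, 5, 21, 16, 2) → sum 58
(11, 5, 21, 16, 2, 21) → sum 76
(5, 21, 16, 2, 21, 18) → sum 83
(21, 16, 2, 21, 18, 19) → sum 97
(16, 2, 21, 18, 19, 20) → sum 96
(2, 21, 18, 19, 20, 1) → sum 81
(21, 18, 19, 20, 1, 21) → sum 100
(18, 19, 20, 1, 21, 5) → sum 84
(19, 20, 1, 21, 5, 22) → sum 88
(20, 1, 21, 5, 22, 3) → sum 72
(1, 21, 5, 22, 3, 12) → sum 64
(21, 5, 22, 3, 12, 11) → sum 74
(5, 22, 3, 12, 11, 3) → sum 56
(22, 3, 12, 11, 3, 8) → sum 59
(3, 12, 11, 3, 8, 14) → sum 51
(12, 11, 3, 8, 14, 2) → sum 50
(11, 3, 8, 14, 2, 2) → sum 40
(3, 8, 14, 2, 2, 5) → sum 34
Least of these is 34.

34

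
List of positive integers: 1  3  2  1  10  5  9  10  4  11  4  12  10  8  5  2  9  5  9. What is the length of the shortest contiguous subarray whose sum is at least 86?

Extend right; whenever the sum reaches 86, record the length and shrink from the left:
add 1: running sum 1 < 86
add 3: running sum 4 < 86
add 2: running sum 6 < 86
add 1: running sum 7 < 86
add 10: running sum 17 < 86
add 5: running sum 22 < 86
add 9: running sum 31 < 86
add 10: running sum 41 < 86
add 4: running sum 45 < 86
add 11: running sum 56 < 86
add 4: running sum 60 < 86
add 12: running sum 72 < 86
add 10: running sum 82 < 86
end 13: [2, 1, 10, 5, 9, 10, 4, 11, 4, 12, 10, 8] sum 86, len 12
end 14: [10, 5, 9, 10, 4, 11, 4, 12, 10, 8, 5] sum 88, len 11
end 15: [10, 5, 9, 10, 4, 11, 4, 12, 10, 8, 5, 2] sum 90, len 12
end 16: [5, 9, 10, 4, 11, 4, 12, 10, 8, 5, 2, 9] sum 89, len 12
end 17: [9, 10, 4, 11, 4, 12, 10, 8, 5, 2, 9, 5] sum 89, len 12
end 18: [10, 4, 11, 4, 12, 10, 8, 5, 2, 9, 5, 9] sum 89, len 12
Shortest qualifying length: 11.

11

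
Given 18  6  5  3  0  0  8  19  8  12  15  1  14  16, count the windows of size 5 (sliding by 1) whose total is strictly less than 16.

[18, 6, 5, 3, 0] → sum 32
[6, 5, 3, 0, 0] → sum 14  < 16 ✓
[5, 3, 0, 0, 8] → sum 16
[3, 0, 0, 8, 19] → sum 30
[0, 0, 8, 19, 8] → sum 35
[0, 8, 19, 8, 12] → sum 47
[8, 19, 8, 12, 15] → sum 62
[19, 8, 12, 15, 1] → sum 55
[8, 12, 15, 1, 14] → sum 50
[12, 15, 1, 14, 16] → sum 58
1 window satisfy the condition.

1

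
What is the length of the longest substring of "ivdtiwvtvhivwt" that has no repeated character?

5

[i] len 1
[i, v] len 2
[i, v, d] len 3
[i, v, d, t] len 4
[v, d, t, i] len 4
[v, d, t, i, w] len 5
[d, t, i, w, v] len 5
[i, w, v, t] len 4
[t, v] len 2
[t, v, h] len 3
[t, v, h, i] len 4
[h, i, v] len 3
[h, i, v, w] len 4
[h, i, v, w, t] len 5
Longest all-distinct length: 5.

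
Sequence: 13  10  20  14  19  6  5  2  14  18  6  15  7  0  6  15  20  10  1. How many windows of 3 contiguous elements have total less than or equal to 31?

8

[13, 10, 20] → sum 43
[10, 20, 14] → sum 44
[20, 14, 19] → sum 53
[14, 19, 6] → sum 39
[19, 6, 5] → sum 30  ≤ 31 ✓
[6, 5, 2] → sum 13  ≤ 31 ✓
[5, 2, 14] → sum 21  ≤ 31 ✓
[2, 14, 18] → sum 34
[14, 18, 6] → sum 38
[18, 6, 15] → sum 39
[6, 15, 7] → sum 28  ≤ 31 ✓
[15, 7, 0] → sum 22  ≤ 31 ✓
[7, 0, 6] → sum 13  ≤ 31 ✓
[0, 6, 15] → sum 21  ≤ 31 ✓
[6, 15, 20] → sum 41
[15, 20, 10] → sum 45
[20, 10, 1] → sum 31  ≤ 31 ✓
8 windows satisfy the condition.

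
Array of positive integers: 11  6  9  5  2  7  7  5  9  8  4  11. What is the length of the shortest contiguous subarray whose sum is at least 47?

7

add 11: running sum 11 < 47
add 6: running sum 17 < 47
add 9: running sum 26 < 47
add 5: running sum 31 < 47
add 2: running sum 33 < 47
add 7: running sum 40 < 47
add 7: shortest ending here [11, 6, 9, 5, 2, 7, 7] sum 47, len 7
add 5: shortest ending here [11, 6, 9, 5, 2, 7, 7, 5] sum 52, len 8
add 9: shortest ending here [6, 9, 5, 2, 7, 7, 5, 9] sum 50, len 8
add 8: shortest ending here [9, 5, 2, 7, 7, 5, 9, 8] sum 52, len 8
add 4: shortest ending here [5, 2, 7, 7, 5, 9, 8, 4] sum 47, len 8
add 11: shortest ending here [7, 7, 5, 9, 8, 4, 11] sum 51, len 7
Shortest qualifying length: 7.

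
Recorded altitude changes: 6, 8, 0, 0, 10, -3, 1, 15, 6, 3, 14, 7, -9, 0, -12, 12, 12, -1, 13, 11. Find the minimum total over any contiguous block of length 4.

Window sums for each of the 17 positions:
6 8 0 0 → sum 14
8 0 0 10 → sum 18
0 0 10 -3 → sum 7
0 10 -3 1 → sum 8
10 -3 1 15 → sum 23
-3 1 15 6 → sum 19
1 15 6 3 → sum 25
15 6 3 14 → sum 38
6 3 14 7 → sum 30
3 14 7 -9 → sum 15
14 7 -9 0 → sum 12
7 -9 0 -12 → sum -14
-9 0 -12 12 → sum -9
0 -12 12 12 → sum 12
-12 12 12 -1 → sum 11
12 12 -1 13 → sum 36
12 -1 13 11 → sum 35
Minimum of these is -14.

-14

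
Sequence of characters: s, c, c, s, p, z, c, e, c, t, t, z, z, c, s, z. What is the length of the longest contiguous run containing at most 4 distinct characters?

Extend right; when distinct count exceeds 4, shrink from the left:
add s: window [s] (1 distinct), len 1
add c: window [s, c] (2 distinct), len 2
add c: window [s, c, c] (2 distinct), len 3
add s: window [s, c, c, s] (2 distinct), len 4
add p: window [s, c, c, s, p] (3 distinct), len 5
add z: window [s, c, c, s, p, z] (4 distinct), len 6
add c: window [s, c, c, s, p, z, c] (4 distinct), len 7
add e: window [p, z, c, e] (4 distinct), len 4
add c: window [p, z, c, e, c] (4 distinct), len 5
add t: window [z, c, e, c, t] (4 distinct), len 5
add t: window [z, c, e, c, t, t] (4 distinct), len 6
add z: window [z, c, e, c, t, t, z] (4 distinct), len 7
add z: window [z, c, e, c, t, t, z, z] (4 distinct), len 8
add c: window [z, c, e, c, t, t, z, z, c] (4 distinct), len 9
add s: window [c, t, t, z, z, c, s] (4 distinct), len 7
add z: window [c, t, t, z, z, c, s, z] (4 distinct), len 8
Longest length with ≤4 distinct: 9.

9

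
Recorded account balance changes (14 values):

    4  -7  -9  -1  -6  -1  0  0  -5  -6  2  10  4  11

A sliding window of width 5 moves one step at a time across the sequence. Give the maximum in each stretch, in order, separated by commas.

4, -1, 0, 0, 0, 0, 2, 10, 10, 11

[4, -7, -9, -1, -6] → max 4
[-7, -9, -1, -6, -1] → max -1
[-9, -1, -6, -1, 0] → max 0
[-1, -6, -1, 0, 0] → max 0
[-6, -1, 0, 0, -5] → max 0
[-1, 0, 0, -5, -6] → max 0
[0, 0, -5, -6, 2] → max 2
[0, -5, -6, 2, 10] → max 10
[-5, -6, 2, 10, 4] → max 10
[-6, 2, 10, 4, 11] → max 11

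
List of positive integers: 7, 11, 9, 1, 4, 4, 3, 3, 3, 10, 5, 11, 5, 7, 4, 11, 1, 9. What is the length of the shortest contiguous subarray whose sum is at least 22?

3

add 7: running sum 7 < 22
add 11: running sum 18 < 22
add 9: shortest ending here [7, 11, 9] sum 27, len 3
add 1: shortest ending here [7, 11, 9, 1] sum 28, len 4
add 4: shortest ending here [11, 9, 1, 4] sum 25, len 4
add 4: shortest ending here [11, 9, 1, 4, 4] sum 29, len 5
add 3: shortest ending here [11, 9, 1, 4, 4, 3] sum 32, len 6
add 3: shortest ending here [9, 1, 4, 4, 3, 3] sum 24, len 6
add 3: shortest ending here [9, 1, 4, 4, 3, 3, 3] sum 27, len 7
add 10: shortest ending here [4, 3, 3, 3, 10] sum 23, len 5
add 5: shortest ending here [3, 3, 3, 10, 5] sum 24, len 5
add 11: shortest ending here [10, 5, 11] sum 26, len 3
add 5: shortest ending here [10, 5, 11, 5] sum 31, len 4
add 7: shortest ending here [11, 5, 7] sum 23, len 3
add 4: shortest ending here [11, 5, 7, 4] sum 27, len 4
add 11: shortest ending here [7, 4, 11] sum 22, len 3
add 1: shortest ending here [7, 4, 11, 1] sum 23, len 4
add 9: shortest ending here [4, 11, 1, 9] sum 25, len 4
Shortest qualifying length: 3.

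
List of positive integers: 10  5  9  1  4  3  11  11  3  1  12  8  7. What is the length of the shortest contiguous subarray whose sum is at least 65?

add 10: running sum 10 < 65
add 5: running sum 15 < 65
add 9: running sum 24 < 65
add 1: running sum 25 < 65
add 4: running sum 29 < 65
add 3: running sum 32 < 65
add 11: running sum 43 < 65
add 11: running sum 54 < 65
add 3: running sum 57 < 65
add 1: running sum 58 < 65
end 10: [10, 5, 9, 1, 4, 3, 11, 11, 3, 1, 12] sum 70, len 11
end 11: [5, 9, 1, 4, 3, 11, 11, 3, 1, 12, 8] sum 68, len 11
end 12: [9, 1, 4, 3, 11, 11, 3, 1, 12, 8, 7] sum 70, len 11
Shortest qualifying length: 11.

11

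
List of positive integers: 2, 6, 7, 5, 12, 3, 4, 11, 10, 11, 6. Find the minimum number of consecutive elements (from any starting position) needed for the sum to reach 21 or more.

2

Extend right; whenever the sum reaches 21, record the length and shrink from the left:
add 2: running sum 2 < 21
add 6: running sum 8 < 21
add 7: running sum 15 < 21
add 5: running sum 20 < 21
end 4: [7, 5, 12] sum 24, len 3
end 5: [7, 5, 12, 3] sum 27, len 4
end 6: [5, 12, 3, 4] sum 24, len 4
end 7: [12, 3, 4, 11] sum 30, len 4
end 8: [11, 10] sum 21, len 2
end 9: [10, 11] sum 21, len 2
end 10: [10, 11, 6] sum 27, len 3
Shortest qualifying length: 2.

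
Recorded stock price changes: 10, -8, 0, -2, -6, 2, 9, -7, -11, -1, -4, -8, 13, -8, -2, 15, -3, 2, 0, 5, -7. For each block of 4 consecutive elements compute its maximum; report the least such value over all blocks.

[10, -8, 0, -2] → max 10
[-8, 0, -2, -6] → max 0
[0, -2, -6, 2] → max 2
[-2, -6, 2, 9] → max 9
[-6, 2, 9, -7] → max 9
[2, 9, -7, -11] → max 9
[9, -7, -11, -1] → max 9
[-7, -11, -1, -4] → max -1
[-11, -1, -4, -8] → max -1
[-1, -4, -8, 13] → max 13
[-4, -8, 13, -8] → max 13
[-8, 13, -8, -2] → max 13
[13, -8, -2, 15] → max 15
[-8, -2, 15, -3] → max 15
[-2, 15, -3, 2] → max 15
[15, -3, 2, 0] → max 15
[-3, 2, 0, 5] → max 5
[2, 0, 5, -7] → max 5
Least of these is -1.

-1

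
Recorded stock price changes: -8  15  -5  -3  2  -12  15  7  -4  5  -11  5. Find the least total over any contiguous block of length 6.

-8 15 -5 -3 2 -12 → sum -11
15 -5 -3 2 -12 15 → sum 12
-5 -3 2 -12 15 7 → sum 4
-3 2 -12 15 7 -4 → sum 5
2 -12 15 7 -4 5 → sum 13
-12 15 7 -4 5 -11 → sum 0
15 7 -4 5 -11 5 → sum 17
Least of these is -11.

-11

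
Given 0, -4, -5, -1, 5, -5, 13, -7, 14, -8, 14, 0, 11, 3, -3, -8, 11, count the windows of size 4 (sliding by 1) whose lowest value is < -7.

6

0 -4 -5 -1 → min -5
-4 -5 -1 5 → min -5
-5 -1 5 -5 → min -5
-1 5 -5 13 → min -5
5 -5 13 -7 → min -7
-5 13 -7 14 → min -7
13 -7 14 -8 → min -8  < -7 ✓
-7 14 -8 14 → min -8  < -7 ✓
14 -8 14 0 → min -8  < -7 ✓
-8 14 0 11 → min -8  < -7 ✓
14 0 11 3 → min 0
0 11 3 -3 → min -3
11 3 -3 -8 → min -8  < -7 ✓
3 -3 -8 11 → min -8  < -7 ✓
6 windows satisfy the condition.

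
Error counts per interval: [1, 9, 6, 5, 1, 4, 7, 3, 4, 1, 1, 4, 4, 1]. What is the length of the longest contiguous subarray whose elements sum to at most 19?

7

[1] sum 1 len 1
[1, 9] sum 10 len 2
[1, 9, 6] sum 16 len 3
[6, 5] sum 11 len 2
[6, 5, 1] sum 12 len 3
[6, 5, 1, 4] sum 16 len 4
[5, 1, 4, 7] sum 17 len 4
[1, 4, 7, 3] sum 15 len 4
[1, 4, 7, 3, 4] sum 19 len 5
[4, 7, 3, 4, 1] sum 19 len 5
[7, 3, 4, 1, 1] sum 16 len 5
[3, 4, 1, 1, 4] sum 13 len 5
[3, 4, 1, 1, 4, 4] sum 17 len 6
[3, 4, 1, 1, 4, 4, 1] sum 18 len 7
Longest length seen: 7.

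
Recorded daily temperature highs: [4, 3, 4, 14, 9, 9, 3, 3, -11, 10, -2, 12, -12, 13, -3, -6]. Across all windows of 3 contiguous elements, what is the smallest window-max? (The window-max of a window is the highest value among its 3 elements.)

Window maxs for each of the 14 positions:
(4, 3, 4) → max 4
(3, 4, 14) → max 14
(4, 14, 9) → max 14
(14, 9, 9) → max 14
(9, 9, 3) → max 9
(9, 3, 3) → max 9
(3, 3, -11) → max 3
(3, -11, 10) → max 10
(-11, 10, -2) → max 10
(10, -2, 12) → max 12
(-2, 12, -12) → max 12
(12, -12, 13) → max 13
(-12, 13, -3) → max 13
(13, -3, -6) → max 13
Smallest of these is 3.

3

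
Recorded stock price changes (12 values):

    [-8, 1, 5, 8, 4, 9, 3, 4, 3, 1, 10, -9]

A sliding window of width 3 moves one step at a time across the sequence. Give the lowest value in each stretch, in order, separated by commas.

[-8, 1, 5] → min -8
[1, 5, 8] → min 1
[5, 8, 4] → min 4
[8, 4, 9] → min 4
[4, 9, 3] → min 3
[9, 3, 4] → min 3
[3, 4, 3] → min 3
[4, 3, 1] → min 1
[3, 1, 10] → min 1
[1, 10, -9] → min -9

-8, 1, 4, 4, 3, 3, 3, 1, 1, -9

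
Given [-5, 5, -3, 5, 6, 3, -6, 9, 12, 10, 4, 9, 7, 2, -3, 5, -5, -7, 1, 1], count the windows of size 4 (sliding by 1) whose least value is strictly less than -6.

[-5, 5, -3, 5] → min -5
[5, -3, 5, 6] → min -3
[-3, 5, 6, 3] → min -3
[5, 6, 3, -6] → min -6
[6, 3, -6, 9] → min -6
[3, -6, 9, 12] → min -6
[-6, 9, 12, 10] → min -6
[9, 12, 10, 4] → min 4
[12, 10, 4, 9] → min 4
[10, 4, 9, 7] → min 4
[4, 9, 7, 2] → min 2
[9, 7, 2, -3] → min -3
[7, 2, -3, 5] → min -3
[2, -3, 5, -5] → min -5
[-3, 5, -5, -7] → min -7  < -6 ✓
[5, -5, -7, 1] → min -7  < -6 ✓
[-5, -7, 1, 1] → min -7  < -6 ✓
3 windows satisfy the condition.

3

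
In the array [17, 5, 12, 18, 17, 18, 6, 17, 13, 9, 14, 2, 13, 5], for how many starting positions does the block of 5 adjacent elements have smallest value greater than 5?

5

(17, 5, 12, 18, 17) → min 5
(5, 12, 18, 17, 18) → min 5
(12, 18, 17, 18, 6) → min 6  > 5 ✓
(18, 17, 18, 6, 17) → min 6  > 5 ✓
(17, 18, 6, 17, 13) → min 6  > 5 ✓
(18, 6, 17, 13, 9) → min 6  > 5 ✓
(6, 17, 13, 9, 14) → min 6  > 5 ✓
(17, 13, 9, 14, 2) → min 2
(13, 9, 14, 2, 13) → min 2
(9, 14, 2, 13, 5) → min 2
5 windows satisfy the condition.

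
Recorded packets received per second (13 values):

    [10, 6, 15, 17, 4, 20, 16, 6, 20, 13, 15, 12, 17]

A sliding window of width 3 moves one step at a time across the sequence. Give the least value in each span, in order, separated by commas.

Sliding a size-3 window across the 13 values:
[10, 6, 15] → min 6
[6, 15, 17] → min 6
[15, 17, 4] → min 4
[17, 4, 20] → min 4
[4, 20, 16] → min 4
[20, 16, 6] → min 6
[16, 6, 20] → min 6
[6, 20, 13] → min 6
[20, 13, 15] → min 13
[13, 15, 12] → min 12
[15, 12, 17] → min 12

6, 6, 4, 4, 4, 6, 6, 6, 13, 12, 12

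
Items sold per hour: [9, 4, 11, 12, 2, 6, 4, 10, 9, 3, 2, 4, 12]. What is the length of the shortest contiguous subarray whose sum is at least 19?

2

Extend right; whenever the sum reaches 19, record the length and shrink from the left:
add 9: running sum 9 < 19
add 4: running sum 13 < 19
end 2: [9, 4, 11] sum 24, len 3
end 3: [11, 12] sum 23, len 2
end 4: [11, 12, 2] sum 25, len 3
end 5: [12, 2, 6] sum 20, len 3
end 6: [12, 2, 6, 4] sum 24, len 4
end 7: [6, 4, 10] sum 20, len 3
end 8: [10, 9] sum 19, len 2
end 9: [10, 9, 3] sum 22, len 3
end 10: [10, 9, 3, 2] sum 24, len 4
end 11: [10, 9, 3, 2, 4] sum 28, len 5
end 12: [3, 2, 4, 12] sum 21, len 4
Shortest qualifying length: 2.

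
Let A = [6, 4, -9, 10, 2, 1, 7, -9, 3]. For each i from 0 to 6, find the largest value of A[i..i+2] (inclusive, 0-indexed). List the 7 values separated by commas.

6 4 -9 → max 6
4 -9 10 → max 10
-9 10 2 → max 10
10 2 1 → max 10
2 1 7 → max 7
1 7 -9 → max 7
7 -9 3 → max 7

6, 10, 10, 10, 7, 7, 7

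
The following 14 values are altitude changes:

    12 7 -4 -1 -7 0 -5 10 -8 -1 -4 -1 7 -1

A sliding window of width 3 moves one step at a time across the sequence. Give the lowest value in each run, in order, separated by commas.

(12, 7, -4) → min -4
(7, -4, -1) → min -4
(-4, -1, -7) → min -7
(-1, -7, 0) → min -7
(-7, 0, -5) → min -7
(0, -5, 10) → min -5
(-5, 10, -8) → min -8
(10, -8, -1) → min -8
(-8, -1, -4) → min -8
(-1, -4, -1) → min -4
(-4, -1, 7) → min -4
(-1, 7, -1) → min -1

-4, -4, -7, -7, -7, -5, -8, -8, -8, -4, -4, -1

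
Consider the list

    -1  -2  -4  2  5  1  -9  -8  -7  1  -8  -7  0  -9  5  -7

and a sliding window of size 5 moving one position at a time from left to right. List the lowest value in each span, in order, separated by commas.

-4, -4, -9, -9, -9, -9, -9, -8, -8, -9, -9, -9

(-1, -2, -4, 2, 5) → min -4
(-2, -4, 2, 5, 1) → min -4
(-4, 2, 5, 1, -9) → min -9
(2, 5, 1, -9, -8) → min -9
(5, 1, -9, -8, -7) → min -9
(1, -9, -8, -7, 1) → min -9
(-9, -8, -7, 1, -8) → min -9
(-8, -7, 1, -8, -7) → min -8
(-7, 1, -8, -7, 0) → min -8
(1, -8, -7, 0, -9) → min -9
(-8, -7, 0, -9, 5) → min -9
(-7, 0, -9, 5, -7) → min -9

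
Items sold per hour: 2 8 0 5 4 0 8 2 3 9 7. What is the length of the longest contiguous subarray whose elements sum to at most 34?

→ 2: sum 2, len 1
→ 8: sum 10, len 2
→ 0: sum 10, len 3
→ 5: sum 15, len 4
→ 4: sum 19, len 5
→ 0: sum 19, len 6
→ 8: sum 27, len 7
→ 2: sum 29, len 8
→ 3: sum 32, len 9
→ 9 (dropped 2, 8): sum 31, len 8
→ 7 (dropped 0, 5): sum 33, len 7
Longest length seen: 9.

9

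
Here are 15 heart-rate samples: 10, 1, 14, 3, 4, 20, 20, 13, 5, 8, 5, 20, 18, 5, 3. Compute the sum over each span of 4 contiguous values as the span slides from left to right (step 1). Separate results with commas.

28, 22, 41, 47, 57, 58, 46, 31, 38, 51, 48, 46

[10, 1, 14, 3] → sum 28
[1, 14, 3, 4] → sum 22
[14, 3, 4, 20] → sum 41
[3, 4, 20, 20] → sum 47
[4, 20, 20, 13] → sum 57
[20, 20, 13, 5] → sum 58
[20, 13, 5, 8] → sum 46
[13, 5, 8, 5] → sum 31
[5, 8, 5, 20] → sum 38
[8, 5, 20, 18] → sum 51
[5, 20, 18, 5] → sum 48
[20, 18, 5, 3] → sum 46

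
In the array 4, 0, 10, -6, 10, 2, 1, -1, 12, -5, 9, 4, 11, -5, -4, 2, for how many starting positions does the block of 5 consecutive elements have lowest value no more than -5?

11

(4, 0, 10, -6, 10) → min -6  ≤ -5 ✓
(0, 10, -6, 10, 2) → min -6  ≤ -5 ✓
(10, -6, 10, 2, 1) → min -6  ≤ -5 ✓
(-6, 10, 2, 1, -1) → min -6  ≤ -5 ✓
(10, 2, 1, -1, 12) → min -1
(2, 1, -1, 12, -5) → min -5  ≤ -5 ✓
(1, -1, 12, -5, 9) → min -5  ≤ -5 ✓
(-1, 12, -5, 9, 4) → min -5  ≤ -5 ✓
(12, -5, 9, 4, 11) → min -5  ≤ -5 ✓
(-5, 9, 4, 11, -5) → min -5  ≤ -5 ✓
(9, 4, 11, -5, -4) → min -5  ≤ -5 ✓
(4, 11, -5, -4, 2) → min -5  ≤ -5 ✓
11 windows satisfy the condition.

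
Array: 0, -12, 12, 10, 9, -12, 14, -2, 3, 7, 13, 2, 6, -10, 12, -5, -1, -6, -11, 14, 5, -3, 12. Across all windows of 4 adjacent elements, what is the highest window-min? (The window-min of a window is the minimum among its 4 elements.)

2

(0, -12, 12, 10) → min -12
(-12, 12, 10, 9) → min -12
(12, 10, 9, -12) → min -12
(10, 9, -12, 14) → min -12
(9, -12, 14, -2) → min -12
(-12, 14, -2, 3) → min -12
(14, -2, 3, 7) → min -2
(-2, 3, 7, 13) → min -2
(3, 7, 13, 2) → min 2
(7, 13, 2, 6) → min 2
(13, 2, 6, -10) → min -10
(2, 6, -10, 12) → min -10
(6, -10, 12, -5) → min -10
(-10, 12, -5, -1) → min -10
(12, -5, -1, -6) → min -6
(-5, -1, -6, -11) → min -11
(-1, -6, -11, 14) → min -11
(-6, -11, 14, 5) → min -11
(-11, 14, 5, -3) → min -11
(14, 5, -3, 12) → min -3
Highest of these is 2.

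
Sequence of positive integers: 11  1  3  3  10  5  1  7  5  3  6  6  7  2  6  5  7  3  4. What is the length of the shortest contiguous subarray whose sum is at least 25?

5

add 11: running sum 11 < 25
add 1: running sum 12 < 25
add 3: running sum 15 < 25
add 3: running sum 18 < 25
add 10: shortest ending here [11, 1, 3, 3, 10] sum 28, len 5
add 5: shortest ending here [11, 1, 3, 3, 10, 5] sum 33, len 6
add 1: shortest ending here [11, 1, 3, 3, 10, 5, 1] sum 34, len 7
add 7: shortest ending here [3, 10, 5, 1, 7] sum 26, len 5
add 5: shortest ending here [10, 5, 1, 7, 5] sum 28, len 5
add 3: shortest ending here [10, 5, 1, 7, 5, 3] sum 31, len 6
add 6: shortest ending here [5, 1, 7, 5, 3, 6] sum 27, len 6
add 6: shortest ending here [7, 5, 3, 6, 6] sum 27, len 5
add 7: shortest ending here [5, 3, 6, 6, 7] sum 27, len 5
add 2: shortest ending here [5, 3, 6, 6, 7, 2] sum 29, len 6
add 6: shortest ending here [6, 6, 7, 2, 6] sum 27, len 5
add 5: shortest ending here [6, 7, 2, 6, 5] sum 26, len 5
add 7: shortest ending here [7, 2, 6, 5, 7] sum 27, len 5
add 3: shortest ending here [7, 2, 6, 5, 7, 3] sum 30, len 6
add 4: shortest ending here [6, 5, 7, 3, 4] sum 25, len 5
Shortest qualifying length: 5.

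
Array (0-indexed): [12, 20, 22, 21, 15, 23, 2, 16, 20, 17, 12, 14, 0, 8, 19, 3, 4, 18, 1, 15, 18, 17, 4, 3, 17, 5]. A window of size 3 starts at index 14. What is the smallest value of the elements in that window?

3

Elements at indices 14..16: 19, 3, 4
min(19, 3, 4) = 3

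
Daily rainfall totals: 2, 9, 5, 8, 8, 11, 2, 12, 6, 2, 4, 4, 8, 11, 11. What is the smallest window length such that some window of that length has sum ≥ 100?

add 2: running sum 2 < 100
add 9: running sum 11 < 100
add 5: running sum 16 < 100
add 8: running sum 24 < 100
add 8: running sum 32 < 100
add 11: running sum 43 < 100
add 2: running sum 45 < 100
add 12: running sum 57 < 100
add 6: running sum 63 < 100
add 2: running sum 65 < 100
add 4: running sum 69 < 100
add 4: running sum 73 < 100
add 8: running sum 81 < 100
add 11: running sum 92 < 100
end 14: [9, 5, 8, 8, 11, 2, 12, 6, 2, 4, 4, 8, 11, 11] sum 101, len 14
Shortest qualifying length: 14.

14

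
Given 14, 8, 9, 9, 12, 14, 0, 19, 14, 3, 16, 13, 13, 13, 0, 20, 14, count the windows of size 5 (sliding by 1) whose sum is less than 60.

(14, 8, 9, 9, 12) → sum 52  < 60 ✓
(8, 9, 9, 12, 14) → sum 52  < 60 ✓
(9, 9, 12, 14, 0) → sum 44  < 60 ✓
(9, 12, 14, 0, 19) → sum 54  < 60 ✓
(12, 14, 0, 19, 14) → sum 59  < 60 ✓
(14, 0, 19, 14, 3) → sum 50  < 60 ✓
(0, 19, 14, 3, 16) → sum 52  < 60 ✓
(19, 14, 3, 16, 13) → sum 65
(14, 3, 16, 13, 13) → sum 59  < 60 ✓
(3, 16, 13, 13, 13) → sum 58  < 60 ✓
(16, 13, 13, 13, 0) → sum 55  < 60 ✓
(13, 13, 13, 0, 20) → sum 59  < 60 ✓
(13, 13, 0, 20, 14) → sum 60
11 windows satisfy the condition.

11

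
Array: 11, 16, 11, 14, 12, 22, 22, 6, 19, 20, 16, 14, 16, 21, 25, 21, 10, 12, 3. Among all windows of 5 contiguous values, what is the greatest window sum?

97

(11, 16, 11, 14, 12) → sum 64
(16, 11, 14, 12, 22) → sum 75
(11, 14, 12, 22, 22) → sum 81
(14, 12, 22, 22, 6) → sum 76
(12, 22, 22, 6, 19) → sum 81
(22, 22, 6, 19, 20) → sum 89
(22, 6, 19, 20, 16) → sum 83
(6, 19, 20, 16, 14) → sum 75
(19, 20, 16, 14, 16) → sum 85
(20, 16, 14, 16, 21) → sum 87
(16, 14, 16, 21, 25) → sum 92
(14, 16, 21, 25, 21) → sum 97
(16, 21, 25, 21, 10) → sum 93
(21, 25, 21, 10, 12) → sum 89
(25, 21, 10, 12, 3) → sum 71
Greatest of these is 97.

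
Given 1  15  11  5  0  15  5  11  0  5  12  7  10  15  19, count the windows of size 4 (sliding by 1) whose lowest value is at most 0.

8

1 15 11 5 → min 1
15 11 5 0 → min 0  ≤ 0 ✓
11 5 0 15 → min 0  ≤ 0 ✓
5 0 15 5 → min 0  ≤ 0 ✓
0 15 5 11 → min 0  ≤ 0 ✓
15 5 11 0 → min 0  ≤ 0 ✓
5 11 0 5 → min 0  ≤ 0 ✓
11 0 5 12 → min 0  ≤ 0 ✓
0 5 12 7 → min 0  ≤ 0 ✓
5 12 7 10 → min 5
12 7 10 15 → min 7
7 10 15 19 → min 7
8 windows satisfy the condition.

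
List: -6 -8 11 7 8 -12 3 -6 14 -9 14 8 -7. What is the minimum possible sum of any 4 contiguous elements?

-7

[-6, -8, 11, 7] → sum 4
[-8, 11, 7, 8] → sum 18
[11, 7, 8, -12] → sum 14
[7, 8, -12, 3] → sum 6
[8, -12, 3, -6] → sum -7
[-12, 3, -6, 14] → sum -1
[3, -6, 14, -9] → sum 2
[-6, 14, -9, 14] → sum 13
[14, -9, 14, 8] → sum 27
[-9, 14, 8, -7] → sum 6
Minimum of these is -7.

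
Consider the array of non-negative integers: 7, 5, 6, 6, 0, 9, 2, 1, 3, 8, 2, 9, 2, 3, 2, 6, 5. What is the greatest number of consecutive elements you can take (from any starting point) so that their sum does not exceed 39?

10

Extend to the right; shrink from the left whenever the sum exceeds 39:
add 7: [7] sum 7, len 1
add 5: [7, 5] sum 12, len 2
add 6: [7, 5, 6] sum 18, len 3
add 6: [7, 5, 6, 6] sum 24, len 4
add 0: [7, 5, 6, 6, 0] sum 24, len 5
add 9: [7, 5, 6, 6, 0, 9] sum 33, len 6
add 2: [7, 5, 6, 6, 0, 9, 2] sum 35, len 7
add 1: [7, 5, 6, 6, 0, 9, 2, 1] sum 36, len 8
add 3: [7, 5, 6, 6, 0, 9, 2, 1, 3] sum 39, len 9
add 8: [6, 6, 0, 9, 2, 1, 3, 8] sum 35, len 8
add 2: [6, 6, 0, 9, 2, 1, 3, 8, 2] sum 37, len 9
add 9: [0, 9, 2, 1, 3, 8, 2, 9] sum 34, len 8
add 2: [0, 9, 2, 1, 3, 8, 2, 9, 2] sum 36, len 9
add 3: [0, 9, 2, 1, 3, 8, 2, 9, 2, 3] sum 39, len 10
add 2: [2, 1, 3, 8, 2, 9, 2, 3, 2] sum 32, len 9
add 6: [2, 1, 3, 8, 2, 9, 2, 3, 2, 6] sum 38, len 10
add 5: [8, 2, 9, 2, 3, 2, 6, 5] sum 37, len 8
Longest length seen: 10.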